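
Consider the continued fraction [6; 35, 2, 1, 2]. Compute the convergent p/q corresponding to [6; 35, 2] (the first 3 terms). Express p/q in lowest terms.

a_0 = 6: 6/1
a_1 = 35: 211/35
a_2 = 2: 428/71

428/71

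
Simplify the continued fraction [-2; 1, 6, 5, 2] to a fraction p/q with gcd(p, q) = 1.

Build up convergents one term at a time:
a_0 = -2: -2/1
a_1 = 1: -1/1
a_2 = 6: -8/7
a_3 = 5: -41/36
a_4 = 2: -90/79

-90/79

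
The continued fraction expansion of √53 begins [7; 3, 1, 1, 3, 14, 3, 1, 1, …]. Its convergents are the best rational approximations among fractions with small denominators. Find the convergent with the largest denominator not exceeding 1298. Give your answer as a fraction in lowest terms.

a_0 = 7: 7/1  (≤ bound)
a_1 = 3: 22/3  (≤ bound)
a_2 = 1: 29/4  (≤ bound)
a_3 = 1: 51/7  (≤ bound)
a_4 = 3: 182/25  (≤ bound)
a_5 = 14: 2599/357  (≤ bound)
a_6 = 3: 7979/1096  (≤ bound)
a_7 = 1: 10578/1453  (> 1298, stop)

7979/1096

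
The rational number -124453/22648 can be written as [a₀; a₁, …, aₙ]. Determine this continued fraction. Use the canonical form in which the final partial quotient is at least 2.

-124453 ÷ 22648 → quotient -6, remainder 11435
22648 ÷ 11435 → quotient 1, remainder 11213
11435 ÷ 11213 → quotient 1, remainder 222
11213 ÷ 222 → quotient 50, remainder 113
222 ÷ 113 → quotient 1, remainder 109
113 ÷ 109 → quotient 1, remainder 4
109 ÷ 4 → quotient 27, remainder 1
4 ÷ 1 → quotient 4, remainder 0

[-6; 1, 1, 50, 1, 1, 27, 4]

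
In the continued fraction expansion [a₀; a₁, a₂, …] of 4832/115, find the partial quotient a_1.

4832 = 42·115 + 2, so a_0 = 42
115 = 57·2 + 1, so a_1 = 57

57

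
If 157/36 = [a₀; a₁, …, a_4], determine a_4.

157 = 4·36 + 13, so a_0 = 4
36 = 2·13 + 10, so a_1 = 2
13 = 1·10 + 3, so a_2 = 1
10 = 3·3 + 1, so a_3 = 3
3 = 3·1 + 0, so a_4 = 3

3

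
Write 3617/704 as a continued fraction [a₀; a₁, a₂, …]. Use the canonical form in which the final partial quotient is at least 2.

Apply division with remainder until the remainder is 0:
3617 ÷ 704 → quotient 5, remainder 97
704 ÷ 97 → quotient 7, remainder 25
97 ÷ 25 → quotient 3, remainder 22
25 ÷ 22 → quotient 1, remainder 3
22 ÷ 3 → quotient 7, remainder 1
3 ÷ 1 → quotient 3, remainder 0

[5; 7, 3, 1, 7, 3]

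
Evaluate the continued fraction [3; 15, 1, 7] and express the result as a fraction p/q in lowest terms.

389/127

a_0 = 3: 3/1
a_1 = 15: 46/15
a_2 = 1: 49/16
a_3 = 7: 389/127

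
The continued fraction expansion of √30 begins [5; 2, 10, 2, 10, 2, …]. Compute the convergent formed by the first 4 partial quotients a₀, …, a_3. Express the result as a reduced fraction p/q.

241/44

Use the convergent recurrence hₖ = aₖ·hₖ₋₁ + hₖ₋₂ (and likewise for the denominators kₖ):
a_0 = 5: 5/1
a_1 = 2: 11/2
a_2 = 10: 115/21
a_3 = 2: 241/44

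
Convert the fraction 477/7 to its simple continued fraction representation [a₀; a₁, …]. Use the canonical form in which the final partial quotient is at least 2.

[68; 7]

477 = 68·7 + 1, so a_0 = 68
7 = 7·1 + 0, so a_1 = 7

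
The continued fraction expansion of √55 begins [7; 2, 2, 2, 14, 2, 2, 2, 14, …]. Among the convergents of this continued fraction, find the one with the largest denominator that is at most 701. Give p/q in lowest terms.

2655/358

a_0 = 7: 7/1  (≤ bound)
a_1 = 2: 15/2  (≤ bound)
a_2 = 2: 37/5  (≤ bound)
a_3 = 2: 89/12  (≤ bound)
a_4 = 14: 1283/173  (≤ bound)
a_5 = 2: 2655/358  (≤ bound)
a_6 = 2: 6593/889  (> 701, stop)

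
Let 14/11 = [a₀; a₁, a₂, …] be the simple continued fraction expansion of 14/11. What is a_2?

⌊14/11⌋ = 1, remainder 3
⌊11/3⌋ = 3, remainder 2
⌊3/2⌋ = 1, remainder 1

1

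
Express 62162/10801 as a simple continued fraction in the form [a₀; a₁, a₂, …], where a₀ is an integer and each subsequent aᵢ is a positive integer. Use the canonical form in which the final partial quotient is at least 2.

[5; 1, 3, 11, 1, 3, 56]

Apply division with remainder until the remainder is 0:
62162 = 5·10801 + 8157, so a_0 = 5
10801 = 1·8157 + 2644, so a_1 = 1
8157 = 3·2644 + 225, so a_2 = 3
2644 = 11·225 + 169, so a_3 = 11
225 = 1·169 + 56, so a_4 = 1
169 = 3·56 + 1, so a_5 = 3
56 = 56·1 + 0, so a_6 = 56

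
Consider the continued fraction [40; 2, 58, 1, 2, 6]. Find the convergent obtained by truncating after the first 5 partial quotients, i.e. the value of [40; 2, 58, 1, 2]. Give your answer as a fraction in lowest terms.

14376/355

a_0 = 40: 40/1
a_1 = 2: 81/2
a_2 = 58: 4738/117
a_3 = 1: 4819/119
a_4 = 2: 14376/355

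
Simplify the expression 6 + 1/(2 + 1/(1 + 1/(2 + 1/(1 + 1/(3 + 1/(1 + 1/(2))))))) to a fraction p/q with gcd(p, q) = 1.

Compute successive convergents:
a_0 = 6: 6/1
a_1 = 2: 13/2
a_2 = 1: 19/3
a_3 = 2: 51/8
a_4 = 1: 70/11
a_5 = 3: 261/41
a_6 = 1: 331/52
a_7 = 2: 923/145

923/145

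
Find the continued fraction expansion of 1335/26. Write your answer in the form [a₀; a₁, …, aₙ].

1335 = 51·26 + 9, so a_0 = 51
26 = 2·9 + 8, so a_1 = 2
9 = 1·8 + 1, so a_2 = 1
8 = 8·1 + 0, so a_3 = 8

[51; 2, 1, 8]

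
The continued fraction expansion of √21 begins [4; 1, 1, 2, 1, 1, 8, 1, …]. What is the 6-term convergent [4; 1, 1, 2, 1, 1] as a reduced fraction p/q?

55/12

a_0 = 4: 4/1
a_1 = 1: 5/1
a_2 = 1: 9/2
a_3 = 2: 23/5
a_4 = 1: 32/7
a_5 = 1: 55/12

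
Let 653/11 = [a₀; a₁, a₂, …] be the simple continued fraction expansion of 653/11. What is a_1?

2

653 = 59·11 + 4, so a_0 = 59
11 = 2·4 + 3, so a_1 = 2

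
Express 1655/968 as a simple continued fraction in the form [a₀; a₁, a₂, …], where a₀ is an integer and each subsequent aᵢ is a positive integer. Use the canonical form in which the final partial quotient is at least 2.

[1; 1, 2, 2, 4, 31]

Apply division with remainder until the remainder is 0:
1655 ÷ 968 → quotient 1, remainder 687
968 ÷ 687 → quotient 1, remainder 281
687 ÷ 281 → quotient 2, remainder 125
281 ÷ 125 → quotient 2, remainder 31
125 ÷ 31 → quotient 4, remainder 1
31 ÷ 1 → quotient 31, remainder 0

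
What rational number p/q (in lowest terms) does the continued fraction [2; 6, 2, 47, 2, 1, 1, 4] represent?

30819/14308

Compute successive convergents:
a_0 = 2: 2/1
a_1 = 6: 13/6
a_2 = 2: 28/13
a_3 = 47: 1329/617
a_4 = 2: 2686/1247
a_5 = 1: 4015/1864
a_6 = 1: 6701/3111
a_7 = 4: 30819/14308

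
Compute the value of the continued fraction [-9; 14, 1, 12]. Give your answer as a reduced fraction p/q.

Start with 12.
1 + 1/(12/1) = 1 + 1/12 = 13/12
14 + 1/(13/12) = 14 + 12/13 = 194/13
-9 + 1/(194/13) = -9 + 13/194 = -1733/194

-1733/194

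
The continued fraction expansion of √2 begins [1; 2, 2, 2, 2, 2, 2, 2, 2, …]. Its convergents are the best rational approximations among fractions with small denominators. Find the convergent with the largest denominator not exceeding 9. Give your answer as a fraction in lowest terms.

7/5

a_0 = 1: 1/1  (≤ bound)
a_1 = 2: 3/2  (≤ bound)
a_2 = 2: 7/5  (≤ bound)
a_3 = 2: 17/12  (> 9, stop)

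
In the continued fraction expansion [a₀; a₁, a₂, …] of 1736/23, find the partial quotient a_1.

2

1736 = 75·23 + 11, so a_0 = 75
23 = 2·11 + 1, so a_1 = 2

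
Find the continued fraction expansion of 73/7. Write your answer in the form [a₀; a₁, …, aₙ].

[10; 2, 3]

73 ÷ 7 → quotient 10, remainder 3
7 ÷ 3 → quotient 2, remainder 1
3 ÷ 1 → quotient 3, remainder 0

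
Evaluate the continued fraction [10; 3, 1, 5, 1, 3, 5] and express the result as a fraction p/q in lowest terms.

Build up convergents one term at a time:
a_0 = 10: 10/1
a_1 = 3: 31/3
a_2 = 1: 41/4
a_3 = 5: 236/23
a_4 = 1: 277/27
a_5 = 3: 1067/104
a_6 = 5: 5612/547

5612/547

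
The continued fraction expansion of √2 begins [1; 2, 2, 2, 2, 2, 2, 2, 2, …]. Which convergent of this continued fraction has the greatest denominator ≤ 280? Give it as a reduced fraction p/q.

a_0 = 1: 1/1  (≤ bound)
a_1 = 2: 3/2  (≤ bound)
a_2 = 2: 7/5  (≤ bound)
a_3 = 2: 17/12  (≤ bound)
a_4 = 2: 41/29  (≤ bound)
a_5 = 2: 99/70  (≤ bound)
a_6 = 2: 239/169  (≤ bound)
a_7 = 2: 577/408  (> 280, stop)

239/169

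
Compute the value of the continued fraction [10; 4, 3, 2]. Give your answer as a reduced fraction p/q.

307/30

Start with 2.
3 + 1/(2/1) = 3 + 1/2 = 7/2
4 + 1/(7/2) = 4 + 2/7 = 30/7
10 + 1/(30/7) = 10 + 7/30 = 307/30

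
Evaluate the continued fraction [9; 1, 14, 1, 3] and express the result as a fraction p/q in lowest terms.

626/63

Start with 3.
1 + 1/(3/1) = 1 + 1/3 = 4/3
14 + 1/(4/3) = 14 + 3/4 = 59/4
1 + 1/(59/4) = 1 + 4/59 = 63/59
9 + 1/(63/59) = 9 + 59/63 = 626/63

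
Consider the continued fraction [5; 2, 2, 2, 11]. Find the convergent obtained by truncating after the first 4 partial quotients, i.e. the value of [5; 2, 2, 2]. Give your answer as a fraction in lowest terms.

Starting at the tail and folding back:
Start with 2.
2 + 1/(2/1) = 2 + 1/2 = 5/2
2 + 1/(5/2) = 2 + 2/5 = 12/5
5 + 1/(12/5) = 5 + 5/12 = 65/12

65/12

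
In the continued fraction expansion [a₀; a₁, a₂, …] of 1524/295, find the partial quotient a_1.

6

1524 = 5·295 + 49, so a_0 = 5
295 = 6·49 + 1, so a_1 = 6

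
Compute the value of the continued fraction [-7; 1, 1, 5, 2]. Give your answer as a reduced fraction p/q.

Start with 2.
5 + 1/(2/1) = 5 + 1/2 = 11/2
1 + 1/(11/2) = 1 + 2/11 = 13/11
1 + 1/(13/11) = 1 + 11/13 = 24/13
-7 + 1/(24/13) = -7 + 13/24 = -155/24

-155/24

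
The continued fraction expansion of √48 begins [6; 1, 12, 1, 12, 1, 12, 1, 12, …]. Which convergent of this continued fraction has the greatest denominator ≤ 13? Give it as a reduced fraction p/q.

90/13

a_0 = 6: 6/1  (≤ bound)
a_1 = 1: 7/1  (≤ bound)
a_2 = 12: 90/13  (≤ bound)
a_3 = 1: 97/14  (> 13, stop)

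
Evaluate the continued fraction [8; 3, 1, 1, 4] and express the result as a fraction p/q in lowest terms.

265/32

a_0 = 8: 8/1
a_1 = 3: 25/3
a_2 = 1: 33/4
a_3 = 1: 58/7
a_4 = 4: 265/32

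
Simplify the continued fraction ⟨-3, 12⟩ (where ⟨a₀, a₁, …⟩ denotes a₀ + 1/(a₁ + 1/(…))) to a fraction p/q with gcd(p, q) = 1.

-35/12

a_0 = -3: -3/1
a_1 = 12: -35/12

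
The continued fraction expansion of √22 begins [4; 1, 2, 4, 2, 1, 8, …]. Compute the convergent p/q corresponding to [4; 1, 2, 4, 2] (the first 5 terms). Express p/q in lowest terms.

Build up convergents one term at a time:
a_0 = 4: 4/1
a_1 = 1: 5/1
a_2 = 2: 14/3
a_3 = 4: 61/13
a_4 = 2: 136/29

136/29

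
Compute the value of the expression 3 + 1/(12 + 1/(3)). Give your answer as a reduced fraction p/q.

Build up convergents one term at a time:
a_0 = 3: 3/1
a_1 = 12: 37/12
a_2 = 3: 114/37

114/37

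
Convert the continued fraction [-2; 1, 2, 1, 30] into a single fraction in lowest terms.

Starting at the tail and folding back:
Start with 30.
1 + 1/(30/1) = 1 + 1/30 = 31/30
2 + 1/(31/30) = 2 + 30/31 = 92/31
1 + 1/(92/31) = 1 + 31/92 = 123/92
-2 + 1/(123/92) = -2 + 92/123 = -154/123

-154/123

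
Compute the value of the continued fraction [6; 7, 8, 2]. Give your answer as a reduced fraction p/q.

743/121

a_0 = 6: 6/1
a_1 = 7: 43/7
a_2 = 8: 350/57
a_3 = 2: 743/121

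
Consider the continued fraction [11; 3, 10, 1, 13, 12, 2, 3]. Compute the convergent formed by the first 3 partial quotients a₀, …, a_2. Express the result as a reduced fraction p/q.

351/31

Start with 10.
3 + 1/(10/1) = 3 + 1/10 = 31/10
11 + 1/(31/10) = 11 + 10/31 = 351/31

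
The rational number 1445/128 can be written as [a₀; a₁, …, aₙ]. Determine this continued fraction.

⌊1445/128⌋ = 11, remainder 37
⌊128/37⌋ = 3, remainder 17
⌊37/17⌋ = 2, remainder 3
⌊17/3⌋ = 5, remainder 2
⌊3/2⌋ = 1, remainder 1
⌊2/1⌋ = 2, remainder 0

[11; 3, 2, 5, 1, 2]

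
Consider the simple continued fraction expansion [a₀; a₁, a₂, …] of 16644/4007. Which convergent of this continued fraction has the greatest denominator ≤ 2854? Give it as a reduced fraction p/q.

List convergents until the denominator exceeds the bound:
a_0 = 4: 4/1  (≤ bound)
a_1 = 6: 25/6  (≤ bound)
a_2 = 1: 29/7  (≤ bound)
a_3 = 1: 54/13  (≤ bound)
a_4 = 50: 2729/657  (≤ bound)
a_5 = 1: 2783/670  (≤ bound)
a_6 = 5: 16644/4007  (> 2854, stop)

2783/670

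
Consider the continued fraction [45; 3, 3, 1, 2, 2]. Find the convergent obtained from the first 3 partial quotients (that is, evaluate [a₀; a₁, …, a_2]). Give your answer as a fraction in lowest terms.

453/10

Compute successive convergents:
a_0 = 45: 45/1
a_1 = 3: 136/3
a_2 = 3: 453/10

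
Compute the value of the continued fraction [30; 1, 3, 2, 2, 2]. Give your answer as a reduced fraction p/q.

a_0 = 30: 30/1
a_1 = 1: 31/1
a_2 = 3: 123/4
a_3 = 2: 277/9
a_4 = 2: 677/22
a_5 = 2: 1631/53

1631/53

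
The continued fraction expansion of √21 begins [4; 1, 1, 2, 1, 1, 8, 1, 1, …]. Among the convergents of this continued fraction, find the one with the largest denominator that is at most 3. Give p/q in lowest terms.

9/2

a_0 = 4: 4/1  (≤ bound)
a_1 = 1: 5/1  (≤ bound)
a_2 = 1: 9/2  (≤ bound)
a_3 = 2: 23/5  (> 3, stop)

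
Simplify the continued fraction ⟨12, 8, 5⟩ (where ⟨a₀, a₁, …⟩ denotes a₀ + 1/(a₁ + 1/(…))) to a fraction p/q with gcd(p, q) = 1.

497/41

a_0 = 12: 12/1
a_1 = 8: 97/8
a_2 = 5: 497/41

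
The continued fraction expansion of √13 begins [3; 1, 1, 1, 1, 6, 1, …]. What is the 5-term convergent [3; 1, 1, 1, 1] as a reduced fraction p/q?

Compute successive convergents:
a_0 = 3: 3/1
a_1 = 1: 4/1
a_2 = 1: 7/2
a_3 = 1: 11/3
a_4 = 1: 18/5

18/5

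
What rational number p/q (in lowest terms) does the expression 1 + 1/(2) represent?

3/2

Build up convergents one term at a time:
a_0 = 1: 1/1
a_1 = 2: 3/2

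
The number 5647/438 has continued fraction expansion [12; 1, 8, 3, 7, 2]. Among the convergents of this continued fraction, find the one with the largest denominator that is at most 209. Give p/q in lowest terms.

2643/205

a_0 = 12: 12/1  (≤ bound)
a_1 = 1: 13/1  (≤ bound)
a_2 = 8: 116/9  (≤ bound)
a_3 = 3: 361/28  (≤ bound)
a_4 = 7: 2643/205  (≤ bound)
a_5 = 2: 5647/438  (> 209, stop)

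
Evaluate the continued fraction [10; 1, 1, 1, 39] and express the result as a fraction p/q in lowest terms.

Build up convergents one term at a time:
a_0 = 10: 10/1
a_1 = 1: 11/1
a_2 = 1: 21/2
a_3 = 1: 32/3
a_4 = 39: 1269/119

1269/119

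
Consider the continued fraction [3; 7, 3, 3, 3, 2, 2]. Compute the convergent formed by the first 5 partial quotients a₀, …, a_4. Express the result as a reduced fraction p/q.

Start with 3.
3 + 1/(3/1) = 3 + 1/3 = 10/3
3 + 1/(10/3) = 3 + 3/10 = 33/10
7 + 1/(33/10) = 7 + 10/33 = 241/33
3 + 1/(241/33) = 3 + 33/241 = 756/241

756/241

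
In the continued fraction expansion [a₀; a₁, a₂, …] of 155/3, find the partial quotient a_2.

155 = 51·3 + 2, so a_0 = 51
3 = 1·2 + 1, so a_1 = 1
2 = 2·1 + 0, so a_2 = 2

2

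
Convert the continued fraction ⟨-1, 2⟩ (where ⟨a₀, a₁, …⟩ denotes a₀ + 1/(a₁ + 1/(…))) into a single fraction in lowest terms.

Start with 2.
-1 + 1/(2/1) = -1 + 1/2 = -1/2

-1/2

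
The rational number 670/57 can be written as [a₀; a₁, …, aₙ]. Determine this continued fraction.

Repeatedly divide and take the remainder:
⌊670/57⌋ = 11, remainder 43
⌊57/43⌋ = 1, remainder 14
⌊43/14⌋ = 3, remainder 1
⌊14/1⌋ = 14, remainder 0

[11; 1, 3, 14]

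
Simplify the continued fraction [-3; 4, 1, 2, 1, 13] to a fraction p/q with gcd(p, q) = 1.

Start with 13.
1 + 1/(13/1) = 1 + 1/13 = 14/13
2 + 1/(14/13) = 2 + 13/14 = 41/14
1 + 1/(41/14) = 1 + 14/41 = 55/41
4 + 1/(55/41) = 4 + 41/55 = 261/55
-3 + 1/(261/55) = -3 + 55/261 = -728/261

-728/261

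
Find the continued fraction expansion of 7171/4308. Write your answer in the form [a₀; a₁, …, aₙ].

7171 = 1·4308 + 2863, so a_0 = 1
4308 = 1·2863 + 1445, so a_1 = 1
2863 = 1·1445 + 1418, so a_2 = 1
1445 = 1·1418 + 27, so a_3 = 1
1418 = 52·27 + 14, so a_4 = 52
27 = 1·14 + 13, so a_5 = 1
14 = 1·13 + 1, so a_6 = 1
13 = 13·1 + 0, so a_7 = 13

[1; 1, 1, 1, 52, 1, 1, 13]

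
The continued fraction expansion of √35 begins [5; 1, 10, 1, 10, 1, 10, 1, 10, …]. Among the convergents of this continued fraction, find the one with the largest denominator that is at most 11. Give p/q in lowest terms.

a_0 = 5: 5/1  (≤ bound)
a_1 = 1: 6/1  (≤ bound)
a_2 = 10: 65/11  (≤ bound)
a_3 = 1: 71/12  (> 11, stop)

65/11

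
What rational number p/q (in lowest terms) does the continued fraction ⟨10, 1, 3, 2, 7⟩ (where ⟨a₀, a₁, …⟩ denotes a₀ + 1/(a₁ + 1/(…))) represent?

Compute successive convergents:
a_0 = 10: 10/1
a_1 = 1: 11/1
a_2 = 3: 43/4
a_3 = 2: 97/9
a_4 = 7: 722/67

722/67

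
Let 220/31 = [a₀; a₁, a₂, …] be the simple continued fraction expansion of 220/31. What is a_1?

10

220 ÷ 31 → quotient 7, remainder 3
31 ÷ 3 → quotient 10, remainder 1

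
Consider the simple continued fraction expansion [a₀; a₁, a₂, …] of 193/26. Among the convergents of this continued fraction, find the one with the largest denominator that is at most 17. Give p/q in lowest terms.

52/7

a_0 = 7: 7/1  (≤ bound)
a_1 = 2: 15/2  (≤ bound)
a_2 = 2: 37/5  (≤ bound)
a_3 = 1: 52/7  (≤ bound)
a_4 = 3: 193/26  (> 17, stop)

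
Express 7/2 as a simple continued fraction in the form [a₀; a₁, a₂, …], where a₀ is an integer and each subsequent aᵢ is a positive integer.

⌊7/2⌋ = 3, remainder 1
⌊2/1⌋ = 2, remainder 0

[3; 2]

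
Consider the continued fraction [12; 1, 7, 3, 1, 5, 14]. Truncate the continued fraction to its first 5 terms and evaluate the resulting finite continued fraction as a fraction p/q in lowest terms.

a_0 = 12: 12/1
a_1 = 1: 13/1
a_2 = 7: 103/8
a_3 = 3: 322/25
a_4 = 1: 425/33

425/33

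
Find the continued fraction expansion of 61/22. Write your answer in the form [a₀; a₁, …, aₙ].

Run the Euclidean algorithm, recording each quotient:
⌊61/22⌋ = 2, remainder 17
⌊22/17⌋ = 1, remainder 5
⌊17/5⌋ = 3, remainder 2
⌊5/2⌋ = 2, remainder 1
⌊2/1⌋ = 2, remainder 0

[2; 1, 3, 2, 2]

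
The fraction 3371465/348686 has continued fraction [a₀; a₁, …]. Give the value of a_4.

Repeatedly divide and take the remainder:
3371465 = 9·348686 + 233291, so a_0 = 9
348686 = 1·233291 + 115395, so a_1 = 1
233291 = 2·115395 + 2501, so a_2 = 2
115395 = 46·2501 + 349, so a_3 = 46
2501 = 7·349 + 58, so a_4 = 7

7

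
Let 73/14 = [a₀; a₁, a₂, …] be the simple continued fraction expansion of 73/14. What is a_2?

1

Repeatedly divide and take the remainder:
73 = 5·14 + 3, so a_0 = 5
14 = 4·3 + 2, so a_1 = 4
3 = 1·2 + 1, so a_2 = 1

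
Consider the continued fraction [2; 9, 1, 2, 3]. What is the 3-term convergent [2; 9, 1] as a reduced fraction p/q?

Use the convergent recurrence hₖ = aₖ·hₖ₋₁ + hₖ₋₂ (and likewise for the denominators kₖ):
a_0 = 2: 2/1
a_1 = 9: 19/9
a_2 = 1: 21/10

21/10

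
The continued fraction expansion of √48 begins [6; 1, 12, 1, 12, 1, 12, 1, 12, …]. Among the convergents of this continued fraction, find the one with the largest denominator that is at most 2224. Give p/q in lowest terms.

List convergents until the denominator exceeds the bound:
a_0 = 6: 6/1  (≤ bound)
a_1 = 1: 7/1  (≤ bound)
a_2 = 12: 90/13  (≤ bound)
a_3 = 1: 97/14  (≤ bound)
a_4 = 12: 1254/181  (≤ bound)
a_5 = 1: 1351/195  (≤ bound)
a_6 = 12: 17466/2521  (> 2224, stop)

1351/195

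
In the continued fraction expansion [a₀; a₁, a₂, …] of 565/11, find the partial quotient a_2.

1

Repeatedly divide and take the remainder:
565 ÷ 11 → quotient 51, remainder 4
11 ÷ 4 → quotient 2, remainder 3
4 ÷ 3 → quotient 1, remainder 1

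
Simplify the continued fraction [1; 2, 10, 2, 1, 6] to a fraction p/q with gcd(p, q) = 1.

641/434

a_0 = 1: 1/1
a_1 = 2: 3/2
a_2 = 10: 31/21
a_3 = 2: 65/44
a_4 = 1: 96/65
a_5 = 6: 641/434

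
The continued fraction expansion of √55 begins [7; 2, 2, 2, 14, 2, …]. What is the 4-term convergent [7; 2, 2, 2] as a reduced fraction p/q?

a_0 = 7: 7/1
a_1 = 2: 15/2
a_2 = 2: 37/5
a_3 = 2: 89/12

89/12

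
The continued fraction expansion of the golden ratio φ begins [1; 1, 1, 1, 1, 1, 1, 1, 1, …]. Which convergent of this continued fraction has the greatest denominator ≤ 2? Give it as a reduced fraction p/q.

a_0 = 1: 1/1  (≤ bound)
a_1 = 1: 2/1  (≤ bound)
a_2 = 1: 3/2  (≤ bound)
a_3 = 1: 5/3  (> 2, stop)

3/2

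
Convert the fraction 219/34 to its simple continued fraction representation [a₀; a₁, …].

[6; 2, 3, 1, 3]

Repeatedly divide and take the remainder:
219 ÷ 34 → quotient 6, remainder 15
34 ÷ 15 → quotient 2, remainder 4
15 ÷ 4 → quotient 3, remainder 3
4 ÷ 3 → quotient 1, remainder 1
3 ÷ 1 → quotient 3, remainder 0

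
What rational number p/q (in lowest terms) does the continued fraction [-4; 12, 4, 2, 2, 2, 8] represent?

Start with 8.
2 + 1/(8/1) = 2 + 1/8 = 17/8
2 + 1/(17/8) = 2 + 8/17 = 42/17
2 + 1/(42/17) = 2 + 17/42 = 101/42
4 + 1/(101/42) = 4 + 42/101 = 446/101
12 + 1/(446/101) = 12 + 101/446 = 5453/446
-4 + 1/(5453/446) = -4 + 446/5453 = -21366/5453

-21366/5453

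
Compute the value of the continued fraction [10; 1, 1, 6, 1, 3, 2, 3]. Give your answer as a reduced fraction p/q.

4751/451

a_0 = 10: 10/1
a_1 = 1: 11/1
a_2 = 1: 21/2
a_3 = 6: 137/13
a_4 = 1: 158/15
a_5 = 3: 611/58
a_6 = 2: 1380/131
a_7 = 3: 4751/451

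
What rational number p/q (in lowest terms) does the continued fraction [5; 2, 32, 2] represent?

725/132

Build up convergents one term at a time:
a_0 = 5: 5/1
a_1 = 2: 11/2
a_2 = 32: 357/65
a_3 = 2: 725/132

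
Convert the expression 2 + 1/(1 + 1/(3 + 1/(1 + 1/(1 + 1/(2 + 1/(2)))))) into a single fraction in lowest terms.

Collapse the nested fraction from the inside out:
Start with 2.
2 + 1/(2/1) = 2 + 1/2 = 5/2
1 + 1/(5/2) = 1 + 2/5 = 7/5
1 + 1/(7/5) = 1 + 5/7 = 12/7
3 + 1/(12/7) = 3 + 7/12 = 43/12
1 + 1/(43/12) = 1 + 12/43 = 55/43
2 + 1/(55/43) = 2 + 43/55 = 153/55

153/55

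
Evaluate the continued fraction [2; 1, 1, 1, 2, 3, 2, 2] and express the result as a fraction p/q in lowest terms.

Collapse the nested fraction from the inside out:
Start with 2.
2 + 1/(2/1) = 2 + 1/2 = 5/2
3 + 1/(5/2) = 3 + 2/5 = 17/5
2 + 1/(17/5) = 2 + 5/17 = 39/17
1 + 1/(39/17) = 1 + 17/39 = 56/39
1 + 1/(56/39) = 1 + 39/56 = 95/56
1 + 1/(95/56) = 1 + 56/95 = 151/95
2 + 1/(151/95) = 2 + 95/151 = 397/151

397/151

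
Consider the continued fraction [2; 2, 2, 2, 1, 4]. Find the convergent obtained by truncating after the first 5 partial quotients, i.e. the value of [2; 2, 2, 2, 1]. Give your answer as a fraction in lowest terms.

41/17

Start with 1.
2 + 1/(1/1) = 2 + 1/1 = 3/1
2 + 1/(3/1) = 2 + 1/3 = 7/3
2 + 1/(7/3) = 2 + 3/7 = 17/7
2 + 1/(17/7) = 2 + 7/17 = 41/17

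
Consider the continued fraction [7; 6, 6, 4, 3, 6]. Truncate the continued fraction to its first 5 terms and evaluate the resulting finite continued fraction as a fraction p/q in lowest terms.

a_0 = 7: 7/1
a_1 = 6: 43/6
a_2 = 6: 265/37
a_3 = 4: 1103/154
a_4 = 3: 3574/499

3574/499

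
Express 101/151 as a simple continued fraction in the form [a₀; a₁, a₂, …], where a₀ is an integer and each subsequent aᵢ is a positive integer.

101 = 0·151 + 101, so a_0 = 0
151 = 1·101 + 50, so a_1 = 1
101 = 2·50 + 1, so a_2 = 2
50 = 50·1 + 0, so a_3 = 50

[0; 1, 2, 50]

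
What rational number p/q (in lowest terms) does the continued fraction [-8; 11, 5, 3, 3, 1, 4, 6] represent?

-180821/22858

Compute successive convergents:
a_0 = -8: -8/1
a_1 = 11: -87/11
a_2 = 5: -443/56
a_3 = 3: -1416/179
a_4 = 3: -4691/593
a_5 = 1: -6107/772
a_6 = 4: -29119/3681
a_7 = 6: -180821/22858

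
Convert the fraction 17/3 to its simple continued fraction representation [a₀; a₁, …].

[5; 1, 2]

17 ÷ 3 → quotient 5, remainder 2
3 ÷ 2 → quotient 1, remainder 1
2 ÷ 1 → quotient 2, remainder 0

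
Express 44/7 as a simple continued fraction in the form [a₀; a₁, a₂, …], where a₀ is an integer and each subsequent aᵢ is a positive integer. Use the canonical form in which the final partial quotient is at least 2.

Run the Euclidean algorithm, recording each quotient:
44 ÷ 7 → quotient 6, remainder 2
7 ÷ 2 → quotient 3, remainder 1
2 ÷ 1 → quotient 2, remainder 0

[6; 3, 2]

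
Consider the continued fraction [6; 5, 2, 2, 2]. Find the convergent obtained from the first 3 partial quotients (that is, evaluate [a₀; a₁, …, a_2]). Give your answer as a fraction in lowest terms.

68/11

Start with 2.
5 + 1/(2/1) = 5 + 1/2 = 11/2
6 + 1/(11/2) = 6 + 2/11 = 68/11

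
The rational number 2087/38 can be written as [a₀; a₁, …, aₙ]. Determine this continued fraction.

[54; 1, 11, 1, 2]

2087 = 54·38 + 35, so a_0 = 54
38 = 1·35 + 3, so a_1 = 1
35 = 11·3 + 2, so a_2 = 11
3 = 1·2 + 1, so a_3 = 1
2 = 2·1 + 0, so a_4 = 2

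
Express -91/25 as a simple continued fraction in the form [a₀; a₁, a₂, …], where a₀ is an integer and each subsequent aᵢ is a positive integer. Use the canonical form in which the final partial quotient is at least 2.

[-4; 2, 1, 3, 2]

-91 ÷ 25 → quotient -4, remainder 9
25 ÷ 9 → quotient 2, remainder 7
9 ÷ 7 → quotient 1, remainder 2
7 ÷ 2 → quotient 3, remainder 1
2 ÷ 1 → quotient 2, remainder 0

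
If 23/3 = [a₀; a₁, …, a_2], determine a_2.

⌊23/3⌋ = 7, remainder 2
⌊3/2⌋ = 1, remainder 1
⌊2/1⌋ = 2, remainder 0

2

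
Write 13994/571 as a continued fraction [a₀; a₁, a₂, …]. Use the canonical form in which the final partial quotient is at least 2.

[24; 1, 1, 31, 4, 2]

⌊13994/571⌋ = 24, remainder 290
⌊571/290⌋ = 1, remainder 281
⌊290/281⌋ = 1, remainder 9
⌊281/9⌋ = 31, remainder 2
⌊9/2⌋ = 4, remainder 1
⌊2/1⌋ = 2, remainder 0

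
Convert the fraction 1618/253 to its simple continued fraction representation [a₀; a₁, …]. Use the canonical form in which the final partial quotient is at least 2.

[6; 2, 1, 1, 7, 1, 5]

Apply division with remainder until the remainder is 0:
1618 = 6·253 + 100, so a_0 = 6
253 = 2·100 + 53, so a_1 = 2
100 = 1·53 + 47, so a_2 = 1
53 = 1·47 + 6, so a_3 = 1
47 = 7·6 + 5, so a_4 = 7
6 = 1·5 + 1, so a_5 = 1
5 = 5·1 + 0, so a_6 = 5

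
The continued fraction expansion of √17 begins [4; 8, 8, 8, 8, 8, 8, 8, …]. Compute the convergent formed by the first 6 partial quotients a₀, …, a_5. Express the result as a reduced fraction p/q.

143649/34840

a_0 = 4: 4/1
a_1 = 8: 33/8
a_2 = 8: 268/65
a_3 = 8: 2177/528
a_4 = 8: 17684/4289
a_5 = 8: 143649/34840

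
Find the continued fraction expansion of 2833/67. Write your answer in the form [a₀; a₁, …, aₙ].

2833 ÷ 67 → quotient 42, remainder 19
67 ÷ 19 → quotient 3, remainder 10
19 ÷ 10 → quotient 1, remainder 9
10 ÷ 9 → quotient 1, remainder 1
9 ÷ 1 → quotient 9, remainder 0

[42; 3, 1, 1, 9]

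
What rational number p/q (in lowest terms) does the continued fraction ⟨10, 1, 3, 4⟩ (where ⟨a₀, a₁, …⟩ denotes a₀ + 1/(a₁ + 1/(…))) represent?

183/17

a_0 = 10: 10/1
a_1 = 1: 11/1
a_2 = 3: 43/4
a_3 = 4: 183/17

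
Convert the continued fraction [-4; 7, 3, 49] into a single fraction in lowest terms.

-4192/1085

Starting at the tail and folding back:
Start with 49.
3 + 1/(49/1) = 3 + 1/49 = 148/49
7 + 1/(148/49) = 7 + 49/148 = 1085/148
-4 + 1/(1085/148) = -4 + 148/1085 = -4192/1085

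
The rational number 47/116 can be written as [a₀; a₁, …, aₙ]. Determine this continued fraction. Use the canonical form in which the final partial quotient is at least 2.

47 = 0·116 + 47, so a_0 = 0
116 = 2·47 + 22, so a_1 = 2
47 = 2·22 + 3, so a_2 = 2
22 = 7·3 + 1, so a_3 = 7
3 = 3·1 + 0, so a_4 = 3

[0; 2, 2, 7, 3]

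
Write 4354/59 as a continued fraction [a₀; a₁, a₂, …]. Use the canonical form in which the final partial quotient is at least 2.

⌊4354/59⌋ = 73, remainder 47
⌊59/47⌋ = 1, remainder 12
⌊47/12⌋ = 3, remainder 11
⌊12/11⌋ = 1, remainder 1
⌊11/1⌋ = 11, remainder 0

[73; 1, 3, 1, 11]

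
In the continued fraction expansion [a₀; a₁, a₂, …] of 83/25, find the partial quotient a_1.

83 = 3·25 + 8, so a_0 = 3
25 = 3·8 + 1, so a_1 = 3

3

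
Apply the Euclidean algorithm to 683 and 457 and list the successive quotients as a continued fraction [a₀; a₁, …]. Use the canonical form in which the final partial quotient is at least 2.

[1; 2, 45, 5]

683 = 1·457 + 226, so a_0 = 1
457 = 2·226 + 5, so a_1 = 2
226 = 45·5 + 1, so a_2 = 45
5 = 5·1 + 0, so a_3 = 5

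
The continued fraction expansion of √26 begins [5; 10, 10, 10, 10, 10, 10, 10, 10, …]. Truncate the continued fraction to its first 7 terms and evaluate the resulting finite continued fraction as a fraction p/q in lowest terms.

Start with 10.
10 + 1/(10/1) = 10 + 1/10 = 101/10
10 + 1/(101/10) = 10 + 10/101 = 1020/101
10 + 1/(1020/101) = 10 + 101/1020 = 10301/1020
10 + 1/(10301/1020) = 10 + 1020/10301 = 104030/10301
10 + 1/(104030/10301) = 10 + 10301/104030 = 1050601/104030
5 + 1/(1050601/104030) = 5 + 104030/1050601 = 5357035/1050601

5357035/1050601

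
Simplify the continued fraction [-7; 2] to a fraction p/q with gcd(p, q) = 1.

-13/2

Use the convergent recurrence hₖ = aₖ·hₖ₋₁ + hₖ₋₂ (and likewise for the denominators kₖ):
a_0 = -7: -7/1
a_1 = 2: -13/2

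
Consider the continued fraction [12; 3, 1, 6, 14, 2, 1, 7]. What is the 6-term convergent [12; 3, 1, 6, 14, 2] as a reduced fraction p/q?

9697/791

a_0 = 12: 12/1
a_1 = 3: 37/3
a_2 = 1: 49/4
a_3 = 6: 331/27
a_4 = 14: 4683/382
a_5 = 2: 9697/791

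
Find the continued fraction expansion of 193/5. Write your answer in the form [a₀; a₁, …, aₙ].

[38; 1, 1, 2]

Repeatedly divide and take the remainder:
193 ÷ 5 → quotient 38, remainder 3
5 ÷ 3 → quotient 1, remainder 2
3 ÷ 2 → quotient 1, remainder 1
2 ÷ 1 → quotient 2, remainder 0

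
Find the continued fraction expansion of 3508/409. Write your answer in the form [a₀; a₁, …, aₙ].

Repeatedly divide and take the remainder:
⌊3508/409⌋ = 8, remainder 236
⌊409/236⌋ = 1, remainder 173
⌊236/173⌋ = 1, remainder 63
⌊173/63⌋ = 2, remainder 47
⌊63/47⌋ = 1, remainder 16
⌊47/16⌋ = 2, remainder 15
⌊16/15⌋ = 1, remainder 1
⌊15/1⌋ = 15, remainder 0

[8; 1, 1, 2, 1, 2, 1, 15]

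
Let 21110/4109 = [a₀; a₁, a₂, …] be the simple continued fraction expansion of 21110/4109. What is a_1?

Apply division with remainder until the remainder is 0:
⌊21110/4109⌋ = 5, remainder 565
⌊4109/565⌋ = 7, remainder 154

7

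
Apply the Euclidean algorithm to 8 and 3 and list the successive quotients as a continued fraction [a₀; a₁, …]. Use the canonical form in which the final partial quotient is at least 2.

[2; 1, 2]

⌊8/3⌋ = 2, remainder 2
⌊3/2⌋ = 1, remainder 1
⌊2/1⌋ = 2, remainder 0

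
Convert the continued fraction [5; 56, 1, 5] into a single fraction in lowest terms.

1711/341

a_0 = 5: 5/1
a_1 = 56: 281/56
a_2 = 1: 286/57
a_3 = 5: 1711/341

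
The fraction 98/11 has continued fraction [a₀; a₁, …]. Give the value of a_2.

10

⌊98/11⌋ = 8, remainder 10
⌊11/10⌋ = 1, remainder 1
⌊10/1⌋ = 10, remainder 0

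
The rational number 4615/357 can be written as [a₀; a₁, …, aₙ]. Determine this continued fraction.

[12; 1, 12, 1, 2, 1, 2, 2]

Run the Euclidean algorithm, recording each quotient:
4615 ÷ 357 → quotient 12, remainder 331
357 ÷ 331 → quotient 1, remainder 26
331 ÷ 26 → quotient 12, remainder 19
26 ÷ 19 → quotient 1, remainder 7
19 ÷ 7 → quotient 2, remainder 5
7 ÷ 5 → quotient 1, remainder 2
5 ÷ 2 → quotient 2, remainder 1
2 ÷ 1 → quotient 2, remainder 0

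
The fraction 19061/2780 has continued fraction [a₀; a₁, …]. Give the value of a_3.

Apply division with remainder until the remainder is 0:
19061 = 6·2780 + 2381, so a_0 = 6
2780 = 1·2381 + 399, so a_1 = 1
2381 = 5·399 + 386, so a_2 = 5
399 = 1·386 + 13, so a_3 = 1

1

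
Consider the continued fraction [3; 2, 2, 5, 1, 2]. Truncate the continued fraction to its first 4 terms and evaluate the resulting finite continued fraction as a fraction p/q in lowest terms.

92/27

Start with 5.
2 + 1/(5/1) = 2 + 1/5 = 11/5
2 + 1/(11/5) = 2 + 5/11 = 27/11
3 + 1/(27/11) = 3 + 11/27 = 92/27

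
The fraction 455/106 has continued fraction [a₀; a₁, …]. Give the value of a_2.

⌊455/106⌋ = 4, remainder 31
⌊106/31⌋ = 3, remainder 13
⌊31/13⌋ = 2, remainder 5

2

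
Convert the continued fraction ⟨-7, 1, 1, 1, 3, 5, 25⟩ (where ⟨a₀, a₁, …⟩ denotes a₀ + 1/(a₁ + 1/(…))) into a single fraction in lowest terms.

Work from the innermost term outward:
Start with 25.
5 + 1/(25/1) = 5 + 1/25 = 126/25
3 + 1/(126/25) = 3 + 25/126 = 403/126
1 + 1/(403/126) = 1 + 126/403 = 529/403
1 + 1/(529/403) = 1 + 403/529 = 932/529
1 + 1/(932/529) = 1 + 529/932 = 1461/932
-7 + 1/(1461/932) = -7 + 932/1461 = -9295/1461

-9295/1461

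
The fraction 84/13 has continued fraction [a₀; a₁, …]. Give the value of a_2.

6

84 ÷ 13 → quotient 6, remainder 6
13 ÷ 6 → quotient 2, remainder 1
6 ÷ 1 → quotient 6, remainder 0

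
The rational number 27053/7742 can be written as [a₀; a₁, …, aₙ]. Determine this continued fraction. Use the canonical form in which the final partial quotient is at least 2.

Repeatedly divide and take the remainder:
27053 ÷ 7742 → quotient 3, remainder 3827
7742 ÷ 3827 → quotient 2, remainder 88
3827 ÷ 88 → quotient 43, remainder 43
88 ÷ 43 → quotient 2, remainder 2
43 ÷ 2 → quotient 21, remainder 1
2 ÷ 1 → quotient 2, remainder 0

[3; 2, 43, 2, 21, 2]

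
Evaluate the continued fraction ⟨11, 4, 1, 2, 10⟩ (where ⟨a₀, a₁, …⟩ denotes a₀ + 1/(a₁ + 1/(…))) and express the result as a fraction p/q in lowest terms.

Start with 10.
2 + 1/(10/1) = 2 + 1/10 = 21/10
1 + 1/(21/10) = 1 + 10/21 = 31/21
4 + 1/(31/21) = 4 + 21/31 = 145/31
11 + 1/(145/31) = 11 + 31/145 = 1626/145

1626/145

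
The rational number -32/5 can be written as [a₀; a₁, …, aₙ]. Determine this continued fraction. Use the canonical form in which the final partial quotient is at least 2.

[-7; 1, 1, 2]

-32 ÷ 5 → quotient -7, remainder 3
5 ÷ 3 → quotient 1, remainder 2
3 ÷ 2 → quotient 1, remainder 1
2 ÷ 1 → quotient 2, remainder 0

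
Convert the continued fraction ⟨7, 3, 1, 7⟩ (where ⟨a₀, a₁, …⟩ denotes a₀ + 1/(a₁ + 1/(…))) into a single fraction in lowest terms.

Start with 7.
1 + 1/(7/1) = 1 + 1/7 = 8/7
3 + 1/(8/7) = 3 + 7/8 = 31/8
7 + 1/(31/8) = 7 + 8/31 = 225/31

225/31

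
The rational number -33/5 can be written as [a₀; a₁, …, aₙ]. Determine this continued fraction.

[-7; 2, 2]

Run the Euclidean algorithm, recording each quotient:
-33 = -7·5 + 2, so a_0 = -7
5 = 2·2 + 1, so a_1 = 2
2 = 2·1 + 0, so a_2 = 2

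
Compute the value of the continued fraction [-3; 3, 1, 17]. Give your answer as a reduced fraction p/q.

a_0 = -3: -3/1
a_1 = 3: -8/3
a_2 = 1: -11/4
a_3 = 17: -195/71

-195/71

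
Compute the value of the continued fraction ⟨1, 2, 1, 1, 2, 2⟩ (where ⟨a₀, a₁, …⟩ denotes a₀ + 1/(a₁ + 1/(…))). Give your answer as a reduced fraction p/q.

43/31

a_0 = 1: 1/1
a_1 = 2: 3/2
a_2 = 1: 4/3
a_3 = 1: 7/5
a_4 = 2: 18/13
a_5 = 2: 43/31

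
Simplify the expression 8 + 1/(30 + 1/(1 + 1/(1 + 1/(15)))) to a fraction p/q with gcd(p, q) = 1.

a_0 = 8: 8/1
a_1 = 30: 241/30
a_2 = 1: 249/31
a_3 = 1: 490/61
a_4 = 15: 7599/946

7599/946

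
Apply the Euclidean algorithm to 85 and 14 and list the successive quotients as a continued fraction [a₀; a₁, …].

[6; 14]

Repeatedly divide and take the remainder:
85 ÷ 14 → quotient 6, remainder 1
14 ÷ 1 → quotient 14, remainder 0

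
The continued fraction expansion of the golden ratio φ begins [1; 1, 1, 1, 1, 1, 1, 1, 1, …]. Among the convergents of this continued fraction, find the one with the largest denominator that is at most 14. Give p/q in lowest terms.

List convergents until the denominator exceeds the bound:
a_0 = 1: 1/1  (≤ bound)
a_1 = 1: 2/1  (≤ bound)
a_2 = 1: 3/2  (≤ bound)
a_3 = 1: 5/3  (≤ bound)
a_4 = 1: 8/5  (≤ bound)
a_5 = 1: 13/8  (≤ bound)
a_6 = 1: 21/13  (≤ bound)
a_7 = 1: 34/21  (> 14, stop)

21/13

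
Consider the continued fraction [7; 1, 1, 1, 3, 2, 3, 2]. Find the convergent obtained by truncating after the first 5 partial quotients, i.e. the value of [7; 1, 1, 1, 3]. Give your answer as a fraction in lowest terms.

84/11

Use the convergent recurrence hₖ = aₖ·hₖ₋₁ + hₖ₋₂ (and likewise for the denominators kₖ):
a_0 = 7: 7/1
a_1 = 1: 8/1
a_2 = 1: 15/2
a_3 = 1: 23/3
a_4 = 3: 84/11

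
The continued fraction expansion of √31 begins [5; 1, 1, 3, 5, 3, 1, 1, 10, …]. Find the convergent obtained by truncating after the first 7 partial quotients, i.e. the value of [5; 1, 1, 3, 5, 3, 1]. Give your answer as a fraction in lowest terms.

Use the convergent recurrence hₖ = aₖ·hₖ₋₁ + hₖ₋₂ (and likewise for the denominators kₖ):
a_0 = 5: 5/1
a_1 = 1: 6/1
a_2 = 1: 11/2
a_3 = 3: 39/7
a_4 = 5: 206/37
a_5 = 3: 657/118
a_6 = 1: 863/155

863/155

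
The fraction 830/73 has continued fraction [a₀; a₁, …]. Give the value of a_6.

2

830 = 11·73 + 27, so a_0 = 11
73 = 2·27 + 19, so a_1 = 2
27 = 1·19 + 8, so a_2 = 1
19 = 2·8 + 3, so a_3 = 2
8 = 2·3 + 2, so a_4 = 2
3 = 1·2 + 1, so a_5 = 1
2 = 2·1 + 0, so a_6 = 2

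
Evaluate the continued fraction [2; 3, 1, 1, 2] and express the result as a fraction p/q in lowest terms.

Work from the innermost term outward:
Start with 2.
1 + 1/(2/1) = 1 + 1/2 = 3/2
1 + 1/(3/2) = 1 + 2/3 = 5/3
3 + 1/(5/3) = 3 + 3/5 = 18/5
2 + 1/(18/5) = 2 + 5/18 = 41/18

41/18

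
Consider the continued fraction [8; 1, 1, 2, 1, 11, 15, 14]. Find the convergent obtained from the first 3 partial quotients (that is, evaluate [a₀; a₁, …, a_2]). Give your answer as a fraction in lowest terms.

17/2

Collapse the nested fraction from the inside out:
Start with 1.
1 + 1/(1/1) = 1 + 1/1 = 2/1
8 + 1/(2/1) = 8 + 1/2 = 17/2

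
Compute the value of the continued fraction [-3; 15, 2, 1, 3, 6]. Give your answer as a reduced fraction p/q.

-3111/1060

Start with 6.
3 + 1/(6/1) = 3 + 1/6 = 19/6
1 + 1/(19/6) = 1 + 6/19 = 25/19
2 + 1/(25/19) = 2 + 19/25 = 69/25
15 + 1/(69/25) = 15 + 25/69 = 1060/69
-3 + 1/(1060/69) = -3 + 69/1060 = -3111/1060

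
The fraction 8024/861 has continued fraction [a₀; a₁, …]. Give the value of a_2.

7

Apply division with remainder until the remainder is 0:
8024 ÷ 861 → quotient 9, remainder 275
861 ÷ 275 → quotient 3, remainder 36
275 ÷ 36 → quotient 7, remainder 23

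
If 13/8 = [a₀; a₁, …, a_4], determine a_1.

1

⌊13/8⌋ = 1, remainder 5
⌊8/5⌋ = 1, remainder 3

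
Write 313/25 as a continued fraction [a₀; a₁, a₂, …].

313 ÷ 25 → quotient 12, remainder 13
25 ÷ 13 → quotient 1, remainder 12
13 ÷ 12 → quotient 1, remainder 1
12 ÷ 1 → quotient 12, remainder 0

[12; 1, 1, 12]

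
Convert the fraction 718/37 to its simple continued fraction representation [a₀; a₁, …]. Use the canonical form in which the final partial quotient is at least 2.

⌊718/37⌋ = 19, remainder 15
⌊37/15⌋ = 2, remainder 7
⌊15/7⌋ = 2, remainder 1
⌊7/1⌋ = 7, remainder 0

[19; 2, 2, 7]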